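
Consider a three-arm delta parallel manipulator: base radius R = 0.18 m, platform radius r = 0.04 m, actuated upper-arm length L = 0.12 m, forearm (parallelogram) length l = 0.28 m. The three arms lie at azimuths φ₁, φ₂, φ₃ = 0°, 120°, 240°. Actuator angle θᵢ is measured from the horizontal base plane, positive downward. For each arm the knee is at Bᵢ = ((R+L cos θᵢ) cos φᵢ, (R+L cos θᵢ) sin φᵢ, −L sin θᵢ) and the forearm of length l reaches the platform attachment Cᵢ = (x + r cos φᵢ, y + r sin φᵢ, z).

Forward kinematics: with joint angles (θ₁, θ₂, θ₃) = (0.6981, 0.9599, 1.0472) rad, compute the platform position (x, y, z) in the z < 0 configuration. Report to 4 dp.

(0.0311, 0.0082, -0.2721)

S1 = (0.2319·cos0.0°, 0.2319·sin0.0°, -0.0771) = (0.2319, 0.0000, -0.0771)
φ2=120.0°: virtual centre (-0.1044, 0.1809, -0.0983), radius l
arm 3 at φ=240.0°: (R−r)+L cos θ3 = 0.2000;  S3 = (-0.1000, -0.1732, -0.1039)
subtract pairs → two planes through P
plane₁₂: -0.6727x+0.3617y+-0.0423z = -0.0065
Cramer: x(z) = 0.0116-0.0720z;  y(z) = 0.0036-0.0168z
quadratic in z: (1.0055)z²+(0.1859)z+(-0.0239)=0, √Δ=0.3614 → z ∈ {-0.2721, 0.0873}; z = -0.2721 (taking z<0)
x = 0.0311, y = 0.0082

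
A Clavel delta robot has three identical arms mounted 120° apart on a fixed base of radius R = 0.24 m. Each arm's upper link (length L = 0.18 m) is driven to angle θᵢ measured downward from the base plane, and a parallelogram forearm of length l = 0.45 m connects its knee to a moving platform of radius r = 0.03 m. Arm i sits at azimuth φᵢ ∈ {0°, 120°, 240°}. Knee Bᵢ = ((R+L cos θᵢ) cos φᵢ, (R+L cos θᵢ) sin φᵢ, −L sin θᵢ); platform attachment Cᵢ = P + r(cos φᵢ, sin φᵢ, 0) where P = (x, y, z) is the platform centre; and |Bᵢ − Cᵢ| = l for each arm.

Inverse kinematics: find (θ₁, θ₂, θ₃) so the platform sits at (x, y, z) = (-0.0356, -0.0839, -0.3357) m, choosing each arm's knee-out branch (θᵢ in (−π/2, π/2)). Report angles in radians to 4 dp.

θ₁ = 0.6981, θ₂ = 0.7855, θ₃ = 0.0004

arm 1 (φ=0.0°): x'=-0.0356, y'=-0.0839
  A=0.2456, B=-0.3357, C=(l²−L²−A²−y'²−z²)/(2L)=-0.0276
  θ1 = atan2(B,A) + arccos(C/0.4159) = 0.6981
arm 2 (φ=120.0°): x'=-0.0549, y'=0.0728
  A cos θ + B sin θ = C:  0.2649·cos θ + -0.3357·sin θ = -0.0501
  √(A²+B²)=0.4276;  θ2 = -0.9028+1.6883 ≈ 0.7855
arm 3 (φ=240.0°): x'=0.0905, y'=0.0111
  A=0.1195, B=-0.3357, C=(l²−L²−A²−y'²−z²)/(2L)=0.1194
  √(A²+B²)=0.3563;  θ3 = -1.2287+1.2291 ≈ 0.0004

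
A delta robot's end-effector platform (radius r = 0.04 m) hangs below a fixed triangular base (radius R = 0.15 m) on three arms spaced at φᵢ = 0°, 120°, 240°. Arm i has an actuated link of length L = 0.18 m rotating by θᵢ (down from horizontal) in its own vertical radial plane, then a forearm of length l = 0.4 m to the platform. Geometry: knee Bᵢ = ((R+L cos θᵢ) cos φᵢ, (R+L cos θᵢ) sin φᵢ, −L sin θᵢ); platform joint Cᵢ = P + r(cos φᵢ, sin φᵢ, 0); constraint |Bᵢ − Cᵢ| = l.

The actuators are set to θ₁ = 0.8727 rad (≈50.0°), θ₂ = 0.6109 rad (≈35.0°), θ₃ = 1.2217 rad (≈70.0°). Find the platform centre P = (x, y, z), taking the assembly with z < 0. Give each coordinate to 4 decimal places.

(0.0135, 0.1084, -0.4591)

arm 1 at φ=0.0°: ρ1 = 0.2257;  centre 1 = (0.2257, 0.0000, -0.1379)
φ2=120.0°: virtual centre (-0.1287, 0.2230, -0.1032), radius l
φ3=240.0°: virtual centre (-0.0858, -0.1486, -0.1691), radius l
eliminate P² terms by subtracting sphere 1 from 2 and 3
plane₁₂: -0.7088x+0.4459y+0.0693z = 0.0070
Cramer: x(z) = 0.0066-0.0149z;  y(z) = 0.0262-0.1791z
sphere 1 gives Az²+Bz+C=0 with A=1.0323, B=0.2729, C=-0.0923;  B²−4AC=0.4556;  roots -0.4591, 0.1947;  negative root z = -0.4591
x = 0.0135, y = 0.1084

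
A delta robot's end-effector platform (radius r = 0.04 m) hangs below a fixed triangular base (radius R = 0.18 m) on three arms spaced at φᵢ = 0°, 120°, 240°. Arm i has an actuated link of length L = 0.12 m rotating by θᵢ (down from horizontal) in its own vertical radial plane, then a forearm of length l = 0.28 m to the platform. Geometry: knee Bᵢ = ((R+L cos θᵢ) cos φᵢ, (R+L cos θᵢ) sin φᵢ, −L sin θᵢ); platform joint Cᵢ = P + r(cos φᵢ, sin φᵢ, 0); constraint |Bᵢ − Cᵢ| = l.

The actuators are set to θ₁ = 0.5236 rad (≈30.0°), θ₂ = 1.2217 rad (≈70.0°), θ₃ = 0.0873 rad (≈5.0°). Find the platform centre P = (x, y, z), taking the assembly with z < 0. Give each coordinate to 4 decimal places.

(0.0184, -0.0850, -0.2026)

φ1=0.0°: virtual centre (0.2439, 0.0000, -0.0600), radius l
S2 = (0.1810·cos120.0°, 0.1810·sin120.0°, -0.1128) = (-0.0905, 0.1568, -0.1128)
arm 3 at φ=240.0°: e+L cos θ3 = 0.2595;  S3 = (-0.1298, -0.2248, -0.0105)
eliminate P² terms by subtracting sphere 1 from 2 and 3
plane₁₂: -0.6689x+0.3136y+-0.1055z = -0.0176
Cramer: x(z) = 0.0122-0.0306z;  y(z) = -0.0301+0.2713z
sphere 1 gives Az²+Bz+C=0 with A=1.0745, B=0.1179, C=-0.0202;  B²−4AC=0.1008;  roots -0.2026, 0.0929;  negative root z = -0.2026
x = 0.0184, y = -0.0850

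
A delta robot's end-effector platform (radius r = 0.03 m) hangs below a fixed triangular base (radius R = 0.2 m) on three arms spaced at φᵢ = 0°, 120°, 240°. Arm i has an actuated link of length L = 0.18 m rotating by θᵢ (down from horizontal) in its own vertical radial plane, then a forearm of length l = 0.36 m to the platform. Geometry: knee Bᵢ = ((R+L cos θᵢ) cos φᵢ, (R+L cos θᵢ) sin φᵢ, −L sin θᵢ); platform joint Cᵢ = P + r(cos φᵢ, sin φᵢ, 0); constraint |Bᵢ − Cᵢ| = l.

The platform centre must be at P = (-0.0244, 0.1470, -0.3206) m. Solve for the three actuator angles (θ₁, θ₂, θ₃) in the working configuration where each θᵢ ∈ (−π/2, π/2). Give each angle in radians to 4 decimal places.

θ₁ = 1.0474, θ₂ = 0.1748, θ₃ = 1.3961

φ1=0.0° → target in arm frame (-0.0244, 0.1470)
  A cos θ + B sin θ = C:  0.1944·cos θ + -0.3206·sin θ = -0.1805
  γ=atan2(-0.3206,0.1944)=-1.0257;  ψ=arccos(-0.4815)=2.0731;  θ1=γ+ψ≈1.0474
rotate P by −φ2: (0.1395, -0.0524, -0.3206)
  e−x'=0.0305;  (l²−L²−(e−x')²−y'²−z²)/2L = -0.0257
  θ2 = atan2(B,A) + arccos(C/0.3220) = 0.1748
φ3=240.0° → target in arm frame (-0.1151, -0.0946)
  A cos θ + B sin θ = C:  0.2851·cos θ + -0.3206·sin θ = -0.2662
  θ3 = atan2(B,A) + arccos(C/0.4290) = 1.3961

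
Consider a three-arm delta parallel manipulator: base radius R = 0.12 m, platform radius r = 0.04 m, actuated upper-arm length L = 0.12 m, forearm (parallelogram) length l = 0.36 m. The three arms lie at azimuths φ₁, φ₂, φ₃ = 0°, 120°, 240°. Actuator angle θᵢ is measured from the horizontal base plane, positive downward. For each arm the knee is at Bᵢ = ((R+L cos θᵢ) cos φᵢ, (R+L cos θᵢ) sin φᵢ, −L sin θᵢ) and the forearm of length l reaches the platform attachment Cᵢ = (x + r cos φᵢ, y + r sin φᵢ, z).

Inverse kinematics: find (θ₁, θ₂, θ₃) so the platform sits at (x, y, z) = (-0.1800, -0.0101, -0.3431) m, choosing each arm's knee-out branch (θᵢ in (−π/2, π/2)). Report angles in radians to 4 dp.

θ₁ = 1.3958, θ₂ = 0.3487, θ₃ = 0.2613

rotate P by −φ1: (-0.1800, -0.0101, -0.3431)
  e−x'=0.2600;  (l²−L²−(e−x')²−y'²−z²)/2L = -0.2926
  θ1 = atan2(B,A) + arccos(C/0.4305) = 1.3958
φ2=120.0° → target in arm frame (0.0813, 0.1609)
  A cos θ + B sin θ = C:  -0.0013·cos θ + -0.3431·sin θ = -0.1184
  √(A²+B²)=0.3431;  θ2 = -1.5744+1.9232 ≈ 0.3487
rotate P by −φ3: (0.0987, -0.1508, -0.3431)
  A cos θ + B sin θ = C:  -0.0187·cos θ + -0.3431·sin θ = -0.1068
  θ3 = atan2(B,A) + arccos(C/0.3436) = 0.2613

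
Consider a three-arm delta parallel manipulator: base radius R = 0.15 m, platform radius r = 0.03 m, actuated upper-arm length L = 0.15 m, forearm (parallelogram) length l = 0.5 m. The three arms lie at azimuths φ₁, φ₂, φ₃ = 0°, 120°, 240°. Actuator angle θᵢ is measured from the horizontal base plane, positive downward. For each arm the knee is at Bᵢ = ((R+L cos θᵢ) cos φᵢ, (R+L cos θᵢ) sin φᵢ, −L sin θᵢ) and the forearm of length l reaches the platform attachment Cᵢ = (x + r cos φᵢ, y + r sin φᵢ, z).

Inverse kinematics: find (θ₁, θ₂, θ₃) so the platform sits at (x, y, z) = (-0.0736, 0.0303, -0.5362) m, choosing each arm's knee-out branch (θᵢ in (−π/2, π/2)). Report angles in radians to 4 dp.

φ1=0.0° → target in arm frame (-0.0736, 0.0303)
  A=0.1936, B=-0.5362, C=(l²−L²−A²−y'²−z²)/(2L)=-0.3280
  γ=atan2(-0.5362,0.1936)=-1.2243;  ψ=arccos(-0.5754)=2.1839;  θ1=γ+ψ≈0.9596
φ2=120.0° → target in arm frame (0.0630, 0.0486)
  A=0.0570, B=-0.5362, C=(l²−L²−A²−y'²−z²)/(2L)=-0.2187
  γ=atan2(-0.5362,0.0570)=-1.4650;  ψ=arccos(-0.4056)=1.9885;  θ2=γ+ψ≈0.5235
arm 3 (φ=240.0°): x'=0.0106, y'=-0.0789
  e−x'=0.1094;  (l²−L²−(e−x')²−y'²−z²)/2L = -0.2607
  √(A²+B²)=0.5473;  θ3 = -1.3695+2.0673 ≈ 0.6979

θ₁ = 0.9596, θ₂ = 0.5235, θ₃ = 0.6979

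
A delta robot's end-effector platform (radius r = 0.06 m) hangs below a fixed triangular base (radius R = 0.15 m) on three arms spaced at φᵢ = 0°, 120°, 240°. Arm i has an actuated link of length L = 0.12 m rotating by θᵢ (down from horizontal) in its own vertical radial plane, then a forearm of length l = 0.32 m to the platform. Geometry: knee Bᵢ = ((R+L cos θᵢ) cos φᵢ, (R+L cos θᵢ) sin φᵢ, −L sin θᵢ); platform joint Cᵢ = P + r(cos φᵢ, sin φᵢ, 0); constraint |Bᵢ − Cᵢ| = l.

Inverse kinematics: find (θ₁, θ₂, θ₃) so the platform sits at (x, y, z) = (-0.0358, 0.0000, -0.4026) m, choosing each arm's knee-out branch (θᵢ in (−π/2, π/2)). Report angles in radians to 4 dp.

θ₁ = 1.3962, θ₂ = 1.1343, θ₃ = 1.1343

φ1=0.0° → target in arm frame (-0.0358, 0.0000)
  A=0.1258, B=-0.4026, C=(l²−L²−A²−y'²−z²)/(2L)=-0.3746
  θ1 = atan2(B,A) + arccos(C/0.4218) = 1.3962
rotate P by −φ2: (0.0179, 0.0310, -0.4026)
  A=0.0721, B=-0.4026, C=(l²−L²−A²−y'²−z²)/(2L)=-0.3344
  θ2 = atan2(B,A) + arccos(C/0.4090) = 1.1343
rotate P by −φ3: (0.0179, -0.0310, -0.4026)
  A=0.0721, B=-0.4026, C=(l²−L²−A²−y'²−z²)/(2L)=-0.3344
  θ3 = atan2(B,A) + arccos(C/0.4090) = 1.1343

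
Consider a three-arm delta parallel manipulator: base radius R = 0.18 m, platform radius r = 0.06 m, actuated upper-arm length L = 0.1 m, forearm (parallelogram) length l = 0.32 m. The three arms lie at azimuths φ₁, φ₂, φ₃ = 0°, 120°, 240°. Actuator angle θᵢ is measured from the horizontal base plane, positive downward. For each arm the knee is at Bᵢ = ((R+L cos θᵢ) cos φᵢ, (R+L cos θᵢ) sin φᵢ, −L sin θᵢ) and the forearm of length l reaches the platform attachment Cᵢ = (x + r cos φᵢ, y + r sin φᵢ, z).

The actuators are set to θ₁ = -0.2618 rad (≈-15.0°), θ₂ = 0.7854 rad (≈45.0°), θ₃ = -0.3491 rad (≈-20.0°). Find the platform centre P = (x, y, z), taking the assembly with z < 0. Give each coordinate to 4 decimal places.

φ1=0.0°: virtual centre (0.2166, 0.0000, 0.0259), radius l
φ2=120.0°: virtual centre (-0.0954, 0.1652, -0.0707), radius l
arm 3 at φ=240.0°: (R−r)+L cos θ3 = 0.2140;  S3 = (-0.1070, -0.1853, 0.0342)
|S₂|²−|S₁|² = -0.0062;  |S₃|²−|S₁|² = -0.0006
linear system: -0.6239x+0.3303y = -0.0062−-0.1932z; -0.6472x+-0.3706y = -0.0006−0.0166z
Cramer: x(z) = 0.0056-0.1485z;  y(z) = -0.0082+0.3043z
into |P−S₁|² = l²: 1.1147z² + 0.0059z + -0.0572 = 0;  Δ = 0.2549;  z = -0.2291 or 0.2238 → z<0 root = -0.2291
x = 0.0397, y = -0.0779

(0.0397, -0.0779, -0.2291)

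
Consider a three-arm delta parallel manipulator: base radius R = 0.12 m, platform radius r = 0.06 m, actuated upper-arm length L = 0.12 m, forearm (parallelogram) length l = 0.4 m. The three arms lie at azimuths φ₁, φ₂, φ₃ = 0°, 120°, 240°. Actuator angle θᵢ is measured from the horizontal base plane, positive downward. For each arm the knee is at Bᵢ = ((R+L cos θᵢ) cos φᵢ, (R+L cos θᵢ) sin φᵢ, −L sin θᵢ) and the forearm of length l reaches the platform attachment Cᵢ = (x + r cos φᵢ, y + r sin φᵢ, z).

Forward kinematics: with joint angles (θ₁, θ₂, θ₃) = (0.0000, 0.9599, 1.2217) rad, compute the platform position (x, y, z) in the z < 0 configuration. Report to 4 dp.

φ1=0.0°: virtual centre (0.1800, 0.0000, 0.0000), radius l
arm 2 at φ=120.0°: ρ2 = 0.1288;  S2 = (-0.0644, 0.1116, -0.0983)
φ3=240.0°: virtual centre (-0.0505, -0.0875, -0.1128), radius l
subtract pairs → two planes through P
plane₁₂: -0.4888x+0.2231y+-0.1966z = -0.0061
det = 0.1884;  x = 0.0169+-0.4497z,  y = 0.0096+-0.1040z
sphere 1 gives Az²+Bz+C=0 with A=1.2130, B=0.1447, C=-0.1333;  B²−4AC=0.6678;  roots -0.3965, 0.2772;  negative root z = -0.3965
x = 0.1952, y = 0.0508

(0.1952, 0.0508, -0.3965)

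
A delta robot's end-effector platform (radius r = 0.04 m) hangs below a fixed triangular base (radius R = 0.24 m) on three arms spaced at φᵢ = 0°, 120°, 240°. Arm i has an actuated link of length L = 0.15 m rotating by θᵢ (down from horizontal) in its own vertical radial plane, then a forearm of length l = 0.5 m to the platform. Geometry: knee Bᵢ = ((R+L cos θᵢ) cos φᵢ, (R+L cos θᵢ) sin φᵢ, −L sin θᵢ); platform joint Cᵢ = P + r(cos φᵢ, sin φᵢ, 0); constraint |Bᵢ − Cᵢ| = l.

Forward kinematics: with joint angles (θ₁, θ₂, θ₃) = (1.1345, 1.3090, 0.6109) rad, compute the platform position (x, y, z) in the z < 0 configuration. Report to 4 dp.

(-0.0269, -0.0965, -0.5314)

arm 1 at φ=0.0°: e+L cos θ1 = 0.2634;  centre 1 = (0.2634, 0.0000, -0.1359)
φ2=120.0°: virtual centre (-0.1194, 0.2068, -0.1449), radius l
φ3=240.0°: virtual centre (-0.1614, -0.2796, -0.0860), radius l
|centre ₂|²−|centre ₁|² = -0.0098;  |centre ₃|²−|centre ₁|² = 0.0238
[-0.7656 0.4137 -0.0179]·P = -0.0098;  [-0.8496 -0.5592 0.0998]·P = 0.0238
Cramer: x(z) = -0.0056+0.0401z;  y(z) = -0.0341+0.1175z
sphere 1 gives Az²+Bz+C=0 with A=1.0154, B=0.2423, C=-0.1580;  B²−4AC=0.7005;  roots -0.5314, 0.2928;  negative root z = -0.5314
x = -0.0269, y = -0.0965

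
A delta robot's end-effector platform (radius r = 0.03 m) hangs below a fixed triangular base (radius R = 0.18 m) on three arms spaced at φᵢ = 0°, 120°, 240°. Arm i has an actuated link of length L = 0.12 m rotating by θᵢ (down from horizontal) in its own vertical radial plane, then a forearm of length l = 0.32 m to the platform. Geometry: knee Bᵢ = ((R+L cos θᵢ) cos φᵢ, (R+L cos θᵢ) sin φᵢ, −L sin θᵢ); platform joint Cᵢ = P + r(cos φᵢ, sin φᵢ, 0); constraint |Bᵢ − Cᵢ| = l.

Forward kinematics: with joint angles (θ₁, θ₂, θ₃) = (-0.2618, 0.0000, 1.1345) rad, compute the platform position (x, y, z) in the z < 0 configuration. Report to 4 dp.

S1 = (0.2659·cos0.0°, 0.2659·sin0.0°, 0.0311) = (0.2659, 0.0000, 0.0311)
φ2=120.0°: virtual centre (-0.1350, 0.2338, 0.0000), radius l
arm 3 at φ=240.0°: e+L cos θ3 = 0.2007;  S3 = (-0.1004, -0.1738, -0.1088)
eliminate P² terms by subtracting sphere 1 from 2 and 3
linear system: -0.8018x+0.4677y = 0.0012−-0.0621z; -0.7325x+-0.3476y = -0.0196−-0.2796z
Cramer: x(z) = 0.0140-0.2452z;  y(z) = 0.0267-0.2876z
sphere 1 gives Az²+Bz+C=0 with A=1.1429, B=0.0461, C=-0.0373;  B²−4AC=0.1726;  roots -0.2019, 0.1616;  negative root z = -0.2019
x = 0.0635, y = 0.0848

(0.0635, 0.0848, -0.2019)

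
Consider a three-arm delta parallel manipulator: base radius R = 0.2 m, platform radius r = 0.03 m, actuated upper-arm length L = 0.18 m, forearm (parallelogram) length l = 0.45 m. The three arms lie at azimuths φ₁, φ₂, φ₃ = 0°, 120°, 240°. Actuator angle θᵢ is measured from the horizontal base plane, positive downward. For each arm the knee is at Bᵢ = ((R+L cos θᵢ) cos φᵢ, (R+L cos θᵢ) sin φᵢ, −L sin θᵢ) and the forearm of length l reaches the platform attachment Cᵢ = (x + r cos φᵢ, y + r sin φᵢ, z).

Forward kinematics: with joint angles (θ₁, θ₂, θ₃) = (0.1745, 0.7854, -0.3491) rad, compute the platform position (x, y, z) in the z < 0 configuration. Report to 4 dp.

(0.0150, -0.1197, -0.3101)

S1 = (0.3473·cos0.0°, 0.3473·sin0.0°, -0.0313) = (0.3473, 0.0000, -0.0313)
φ2=120.0°: virtual centre (-0.1486, 0.2575, -0.1273), radius l
S3 = (0.3391·cos240.0°, 0.3391·sin240.0°, 0.0616) = (-0.1696, -0.2937, 0.0616)
subtract pairs → two planes through P
[-0.9918 0.5149 -0.1921]·P = -0.0170;  [-1.0337 -0.5874 0.1856]·P = -0.0028
Cramer: x(z) = 0.0102-0.0155z;  y(z) = -0.0133+0.3432z
into |P−S₁|² = l²: 1.1180z² + 0.0638z + -0.0878 = 0;  Δ = 0.3965;  z = -0.3101 or 0.2531 → z<0 root = -0.3101
x = 0.0150, y = -0.1197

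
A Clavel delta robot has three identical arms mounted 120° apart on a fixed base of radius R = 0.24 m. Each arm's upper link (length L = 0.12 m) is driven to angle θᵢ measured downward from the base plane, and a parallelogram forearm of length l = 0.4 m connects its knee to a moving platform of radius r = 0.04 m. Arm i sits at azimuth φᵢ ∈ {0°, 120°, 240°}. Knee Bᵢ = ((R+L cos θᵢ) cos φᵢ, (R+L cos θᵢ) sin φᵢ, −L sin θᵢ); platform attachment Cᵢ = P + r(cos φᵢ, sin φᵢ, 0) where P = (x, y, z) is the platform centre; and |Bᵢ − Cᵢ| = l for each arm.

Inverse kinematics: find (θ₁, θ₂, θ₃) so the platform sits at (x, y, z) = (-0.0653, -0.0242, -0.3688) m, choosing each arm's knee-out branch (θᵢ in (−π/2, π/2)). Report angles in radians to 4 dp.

θ₁ = 1.2216, θ₂ = 0.7849, θ₃ = 0.5235

rotate P by −φ1: (-0.0653, -0.0242, -0.3688)
  A=0.2653, B=-0.3688, C=(l²−L²−A²−y'²−z²)/(2L)=-0.2558
  √(A²+B²)=0.4543;  θ1 = -0.9472+2.1688 ≈ 1.2216
φ2=120.0° → target in arm frame (0.0117, 0.0687)
  e−x'=0.1883;  (l²−L²−(e−x')²−y'²−z²)/2L = -0.1274
  γ=atan2(-0.3688,0.1883)=-1.0987;  ψ=arccos(-0.3078)=1.8836;  θ2=γ+ψ≈0.7849
rotate P by −φ3: (0.0536, -0.0445, -0.3688)
  A=0.1464, B=-0.3688, C=(l²−L²−A²−y'²−z²)/(2L)=-0.0576
  γ=atan2(-0.3688,0.1464)=-1.1929;  ψ=arccos(-0.1451)=1.7164;  θ3=γ+ψ≈0.5235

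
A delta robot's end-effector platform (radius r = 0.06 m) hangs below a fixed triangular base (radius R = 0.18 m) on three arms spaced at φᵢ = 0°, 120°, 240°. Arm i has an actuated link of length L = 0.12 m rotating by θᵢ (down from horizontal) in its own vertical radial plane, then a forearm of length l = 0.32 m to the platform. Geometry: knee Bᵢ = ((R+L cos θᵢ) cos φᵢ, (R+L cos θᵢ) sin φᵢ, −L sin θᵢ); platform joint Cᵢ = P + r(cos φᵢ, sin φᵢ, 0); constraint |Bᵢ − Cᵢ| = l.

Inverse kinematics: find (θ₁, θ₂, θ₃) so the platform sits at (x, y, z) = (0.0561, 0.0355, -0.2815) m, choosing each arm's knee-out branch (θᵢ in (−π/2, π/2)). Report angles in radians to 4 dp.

θ₁ = 0.1739, θ₂ = 0.5237, θ₃ = 0.8725

arm 1 (φ=0.0°): x'=0.0561, y'=0.0355
  A=0.0639, B=-0.2815, C=(l²−L²−A²−y'²−z²)/(2L)=0.0142
  θ1 = atan2(B,A) + arccos(C/0.2887) = 0.1739
rotate P by −φ2: (0.0027, -0.0663, -0.2815)
  A cos θ + B sin θ = C:  0.1173·cos θ + -0.2815·sin θ = -0.0392
  γ=atan2(-0.2815,0.1173)=-1.1760;  ψ=arccos(-0.1285)=1.6996;  θ2=γ+ψ≈0.5237
arm 3 (φ=240.0°): x'=-0.0588, y'=0.0308
  e−x'=0.1788;  (l²−L²−(e−x')²−y'²−z²)/2L = -0.1007
  √(A²+B²)=0.3335;  θ3 = -1.0049+1.8774 ≈ 0.8725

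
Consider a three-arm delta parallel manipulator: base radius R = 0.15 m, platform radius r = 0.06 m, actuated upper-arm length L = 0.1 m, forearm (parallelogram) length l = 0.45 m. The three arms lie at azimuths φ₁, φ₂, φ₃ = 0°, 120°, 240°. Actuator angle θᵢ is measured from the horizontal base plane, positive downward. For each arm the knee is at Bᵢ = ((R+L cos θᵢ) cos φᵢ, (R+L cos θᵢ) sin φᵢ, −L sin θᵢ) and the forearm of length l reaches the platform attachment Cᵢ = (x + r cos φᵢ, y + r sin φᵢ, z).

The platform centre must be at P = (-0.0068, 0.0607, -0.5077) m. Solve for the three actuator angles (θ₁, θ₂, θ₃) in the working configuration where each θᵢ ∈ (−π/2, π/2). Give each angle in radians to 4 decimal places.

arm 1 (φ=0.0°): x'=-0.0068, y'=0.0607
  e−x'=0.0968;  (l²−L²−(e−x')²−y'²−z²)/2L = -0.3916
  γ=atan2(-0.5077,0.0968)=-1.3824;  ψ=arccos(-0.7576)=2.4304;  θ1=γ+ψ≈1.0481
rotate P by −φ2: (0.0560, -0.0245, -0.5077)
  A=0.0340, B=-0.5077, C=(l²−L²−A²−y'²−z²)/(2L)=-0.3351
  θ2 = atan2(B,A) + arccos(C/0.5088) = 0.7858
arm 3 (φ=240.0°): x'=-0.0492, y'=-0.0362
  A cos θ + B sin θ = C:  0.1392·cos θ + -0.5077·sin θ = -0.4297
  γ=atan2(-0.5077,0.1392)=-1.3033;  ψ=arccos(-0.8163)=2.5257;  θ3=γ+ψ≈1.2224

θ₁ = 1.0481, θ₂ = 0.7858, θ₃ = 1.2224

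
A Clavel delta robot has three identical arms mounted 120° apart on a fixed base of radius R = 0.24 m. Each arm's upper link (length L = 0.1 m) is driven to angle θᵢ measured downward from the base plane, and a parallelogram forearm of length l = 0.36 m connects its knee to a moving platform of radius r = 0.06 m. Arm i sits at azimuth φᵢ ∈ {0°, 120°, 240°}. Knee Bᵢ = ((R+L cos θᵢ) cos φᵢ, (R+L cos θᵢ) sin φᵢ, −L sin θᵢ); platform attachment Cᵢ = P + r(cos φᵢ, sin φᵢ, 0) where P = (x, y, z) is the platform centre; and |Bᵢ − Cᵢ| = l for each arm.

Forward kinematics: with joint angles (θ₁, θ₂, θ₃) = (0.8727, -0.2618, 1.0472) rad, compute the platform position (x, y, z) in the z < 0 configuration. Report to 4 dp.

φ1=0.0°: virtual centre (0.2443, 0.0000, -0.0766), radius l
φ2=120.0°: virtual centre (-0.1383, 0.2395, 0.0259), radius l
φ3=240.0°: virtual centre (-0.1150, -0.1992, -0.0866), radius l
|centre ₂|²−|centre ₁|² = 0.0116;  |centre ₃|²−|centre ₁|² = -0.0051
plane₁₂: -0.7651x+0.4791y+0.2050z = 0.0116
det = 0.6491;  x = -0.0033+0.1111z,  y = 0.0189+-0.2505z
sphere 1 gives Az²+Bz+C=0 with A=1.0751, B=0.0887, C=-0.0621;  B²−4AC=0.2747;  roots -0.2850, 0.2025;  negative root z = -0.2850
x = -0.0350, y = 0.0903

(-0.0350, 0.0903, -0.2850)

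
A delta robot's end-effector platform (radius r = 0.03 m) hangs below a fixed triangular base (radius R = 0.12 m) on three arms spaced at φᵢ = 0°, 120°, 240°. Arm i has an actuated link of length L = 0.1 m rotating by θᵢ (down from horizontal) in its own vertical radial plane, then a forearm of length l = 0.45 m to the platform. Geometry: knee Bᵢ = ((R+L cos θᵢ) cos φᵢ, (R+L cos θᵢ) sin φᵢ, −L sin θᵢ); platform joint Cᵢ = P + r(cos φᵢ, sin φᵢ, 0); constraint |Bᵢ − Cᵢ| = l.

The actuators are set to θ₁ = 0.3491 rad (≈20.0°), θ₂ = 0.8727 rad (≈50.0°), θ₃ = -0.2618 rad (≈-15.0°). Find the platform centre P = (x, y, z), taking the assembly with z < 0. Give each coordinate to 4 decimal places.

(-0.0011, -0.1537, -0.4145)

arm 1 at φ=0.0°: e+L cos θ1 = 0.1840;  centre 1 = (0.1840, 0.0000, -0.0342)
arm 2 at φ=120.0°: e+L cos θ2 = 0.1543;  centre 2 = (-0.0771, 0.1336, -0.0766)
centre 3 = (0.1866·cos240.0°, 0.1866·sin240.0°, 0.0259) = (-0.0933, -0.1616, 0.0259)
|centre ₂|²−|centre ₁|² = -0.0053;  |centre ₃|²−|centre ₁|² = 0.0005
plane₁₂: -0.5222x+0.2672y+-0.0848z = -0.0053
Cramer: x(z) = 0.0051+0.0148z;  y(z) = -0.0101+0.3464z
quadratic in z: (1.1202)z²+(0.0561)z+(-0.1692)=0, √Δ=0.8726 → z ∈ {-0.4145, 0.3644}; z = -0.4145 (taking z<0)
x = -0.0011, y = -0.1537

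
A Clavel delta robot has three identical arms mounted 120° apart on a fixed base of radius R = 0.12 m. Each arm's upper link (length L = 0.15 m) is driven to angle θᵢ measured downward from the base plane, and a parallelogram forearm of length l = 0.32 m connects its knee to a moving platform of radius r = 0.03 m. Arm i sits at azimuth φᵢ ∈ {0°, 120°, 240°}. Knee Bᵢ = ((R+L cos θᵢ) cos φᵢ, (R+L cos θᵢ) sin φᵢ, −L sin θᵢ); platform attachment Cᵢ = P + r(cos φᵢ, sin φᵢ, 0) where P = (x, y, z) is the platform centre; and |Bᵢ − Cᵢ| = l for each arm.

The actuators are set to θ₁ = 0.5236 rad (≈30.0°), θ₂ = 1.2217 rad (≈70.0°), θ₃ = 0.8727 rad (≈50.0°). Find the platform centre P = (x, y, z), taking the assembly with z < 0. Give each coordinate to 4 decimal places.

arm 1 at φ=0.0°: (R−r)+L cos θ1 = 0.2199;  O1 = (0.2199, 0.0000, -0.0750)
arm 2 at φ=120.0°: (R−r)+L cos θ2 = 0.1413;  O2 = (-0.0707, 0.1224, -0.1410)
arm 3 at φ=240.0°: (R−r)+L cos θ3 = 0.1864;  O3 = (-0.0932, -0.1614, -0.1149)
|O₂|²−|O₁|² = -0.0141;  |O₃|²−|O₁|² = -0.0060
plane₁₂: -0.5811x+0.2448y+-0.1319z = -0.0141
Cramer: x(z) = 0.0177-0.1822z;  y(z) = -0.0157+0.1062z
quadratic in z: (1.0445)z²+(0.2204)z+(-0.0557)=0, √Δ=0.5302 → z ∈ {-0.3593, 0.1483}; z = -0.3593 (taking z<0)
x = 0.0832, y = -0.0539

(0.0832, -0.0539, -0.3593)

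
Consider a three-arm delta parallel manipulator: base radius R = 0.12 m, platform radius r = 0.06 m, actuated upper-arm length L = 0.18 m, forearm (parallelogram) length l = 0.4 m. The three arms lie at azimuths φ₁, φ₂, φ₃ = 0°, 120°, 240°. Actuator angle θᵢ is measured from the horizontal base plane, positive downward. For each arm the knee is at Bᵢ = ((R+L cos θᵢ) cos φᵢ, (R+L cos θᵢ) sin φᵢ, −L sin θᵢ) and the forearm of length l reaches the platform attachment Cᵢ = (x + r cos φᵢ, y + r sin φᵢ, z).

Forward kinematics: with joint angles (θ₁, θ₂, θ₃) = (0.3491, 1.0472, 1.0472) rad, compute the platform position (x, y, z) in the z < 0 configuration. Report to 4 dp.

(0.1567, 0.0000, -0.4550)

O1 = (0.2291·cos0.0°, 0.2291·sin0.0°, -0.0616) = (0.2291, 0.0000, -0.0616)
arm 2 at φ=120.0°: e+L cos θ2 = 0.1500;  O2 = (-0.0750, 0.1299, -0.1559)
O3 = (0.1500·cos240.0°, 0.1500·sin240.0°, -0.1559) = (-0.0750, -0.1299, -0.1559)
subtract pairs → two planes through P
plane₁₂: -0.6083x+0.2598y+-0.1886z = -0.0095
det = 0.3161;  x = 0.0156+-0.3101z,  y = 0.0000+0.0000z
into |P−O₁|² = l²: 1.0962z² + 0.2556z + -0.1106 = 0;  Δ = 0.5503;  z = -0.4550 or 0.2218 → z<0 root = -0.4550
x = 0.1567, y = 0.0000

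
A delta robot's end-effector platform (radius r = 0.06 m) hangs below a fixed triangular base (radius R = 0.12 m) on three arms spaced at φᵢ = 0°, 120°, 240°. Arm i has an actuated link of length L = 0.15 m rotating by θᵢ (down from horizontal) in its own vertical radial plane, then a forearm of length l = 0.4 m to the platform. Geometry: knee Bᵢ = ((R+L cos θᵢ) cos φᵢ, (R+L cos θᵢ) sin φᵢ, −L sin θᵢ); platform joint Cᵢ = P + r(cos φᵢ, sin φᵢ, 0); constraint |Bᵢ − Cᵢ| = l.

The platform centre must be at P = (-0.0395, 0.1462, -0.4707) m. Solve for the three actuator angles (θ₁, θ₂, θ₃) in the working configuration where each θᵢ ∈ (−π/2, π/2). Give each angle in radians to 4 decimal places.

arm 1 (φ=0.0°): x'=-0.0395, y'=0.1462
  A cos θ + B sin θ = C:  0.0995·cos θ + -0.4707·sin θ = -0.3844
  γ=atan2(-0.4707,0.0995)=-1.3625;  ψ=arccos(-0.7991)=2.4966;  θ1=γ+ψ≈1.1341
rotate P by −φ2: (0.1464, -0.0389, -0.4707)
  A=-0.0864, B=-0.4707, C=(l²−L²−A²−y'²−z²)/(2L)=-0.3101
  θ2 = atan2(B,A) + arccos(C/0.4786) = 0.5235
rotate P by −φ3: (-0.1069, -0.1073, -0.4707)
  A cos θ + B sin θ = C:  0.1669·cos θ + -0.4707·sin θ = -0.4114
  γ=atan2(-0.4707,0.1669)=-1.2301;  ψ=arccos(-0.8238)=2.5388;  θ3=γ+ψ≈1.3087

θ₁ = 1.1341, θ₂ = 0.5235, θ₃ = 1.3087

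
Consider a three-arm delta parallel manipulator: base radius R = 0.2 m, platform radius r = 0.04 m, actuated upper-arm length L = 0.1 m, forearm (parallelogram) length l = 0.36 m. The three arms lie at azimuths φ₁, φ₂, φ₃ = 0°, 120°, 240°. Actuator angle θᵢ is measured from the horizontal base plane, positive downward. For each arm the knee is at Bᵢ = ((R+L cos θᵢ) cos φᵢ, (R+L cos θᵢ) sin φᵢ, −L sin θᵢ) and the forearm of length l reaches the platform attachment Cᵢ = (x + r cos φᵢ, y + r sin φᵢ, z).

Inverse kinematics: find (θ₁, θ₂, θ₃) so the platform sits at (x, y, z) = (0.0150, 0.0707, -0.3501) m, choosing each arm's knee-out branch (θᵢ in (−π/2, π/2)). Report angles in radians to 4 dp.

φ1=0.0° → target in arm frame (0.0150, 0.0707)
  A=0.1450, B=-0.3501, C=(l²−L²−A²−y'²−z²)/(2L)=-0.1450
  θ1 = atan2(B,A) + arccos(C/0.3789) = 0.7852
arm 2 (φ=120.0°): x'=0.0537, y'=-0.0483
  A=0.1063, B=-0.3501, C=(l²−L²−A²−y'²−z²)/(2L)=-0.0830
  θ2 = atan2(B,A) + arccos(C/0.3659) = 0.5236
rotate P by −φ3: (-0.0687, -0.0224, -0.3501)
  e−x'=0.2287;  (l²−L²−(e−x')²−y'²−z²)/2L = -0.2789
  γ=atan2(-0.3501,0.2287)=-0.9921;  ψ=arccos(-0.6670)=2.3010;  θ3=γ+ψ≈1.3089

θ₁ = 0.7852, θ₂ = 0.5236, θ₃ = 1.3089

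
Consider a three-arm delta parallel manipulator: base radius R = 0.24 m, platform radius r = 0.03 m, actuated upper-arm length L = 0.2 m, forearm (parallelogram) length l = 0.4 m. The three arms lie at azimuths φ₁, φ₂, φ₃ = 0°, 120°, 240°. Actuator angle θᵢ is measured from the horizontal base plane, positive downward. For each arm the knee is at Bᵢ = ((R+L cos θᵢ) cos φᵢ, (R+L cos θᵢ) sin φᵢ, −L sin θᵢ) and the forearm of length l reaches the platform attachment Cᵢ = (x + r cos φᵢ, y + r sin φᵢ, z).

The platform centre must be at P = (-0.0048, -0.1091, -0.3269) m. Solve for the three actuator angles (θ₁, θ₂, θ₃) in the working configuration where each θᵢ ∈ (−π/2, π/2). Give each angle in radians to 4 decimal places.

θ₁ = 0.8724, θ₂ = 1.2218, θ₃ = 0.3490

φ1=0.0° → target in arm frame (-0.0048, -0.1091)
  e−x'=0.2148;  (l²−L²−(e−x')²−y'²−z²)/2L = -0.1123
  γ=atan2(-0.3269,0.2148)=-0.9895;  ψ=arccos(-0.2870)=1.8619;  θ1=γ+ψ≈0.8724
rotate P by −φ2: (-0.0921, 0.0587, -0.3269)
  A=0.3021, B=-0.3269, C=(l²−L²−A²−y'²−z²)/(2L)=-0.2039
  θ2 = atan2(B,A) + arccos(C/0.4451) = 1.2218
φ3=240.0° → target in arm frame (0.0969, 0.0504)
  A cos θ + B sin θ = C:  0.1131·cos θ + -0.3269·sin θ = -0.0055
  θ3 = atan2(B,A) + arccos(C/0.3459) = 0.3490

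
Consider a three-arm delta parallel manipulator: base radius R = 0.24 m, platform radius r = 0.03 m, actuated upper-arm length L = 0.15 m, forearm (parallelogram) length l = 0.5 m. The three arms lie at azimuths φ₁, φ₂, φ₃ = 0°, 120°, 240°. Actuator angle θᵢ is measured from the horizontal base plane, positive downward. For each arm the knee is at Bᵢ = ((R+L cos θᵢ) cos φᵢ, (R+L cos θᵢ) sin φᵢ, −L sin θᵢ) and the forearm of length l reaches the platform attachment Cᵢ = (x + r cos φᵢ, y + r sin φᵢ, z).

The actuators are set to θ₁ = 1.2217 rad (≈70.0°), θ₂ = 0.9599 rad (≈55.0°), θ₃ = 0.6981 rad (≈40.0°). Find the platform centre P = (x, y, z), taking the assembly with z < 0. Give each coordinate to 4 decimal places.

φ1=0.0°: virtual centre (0.2613, 0.0000, -0.1410), radius l
φ2=120.0°: virtual centre (-0.1480, 0.2564, -0.1229), radius l
φ3=240.0°: virtual centre (-0.1625, -0.2814, -0.0964), radius l
|O₂|²−|O₁|² = 0.0146;  |O₃|²−|O₁|² = 0.0267
[-0.8187 0.5128 0.0362]·P = 0.0146;  [-0.8475 -0.5628 0.0891]·P = 0.0267
det = 0.8953;  x = -0.0245+0.0737z,  y = -0.0106+0.0472z
sphere 1 gives Az²+Bz+C=0 with A=1.0077, B=0.2388, C=-0.1484;  B²−4AC=0.6550;  roots -0.5200, 0.2831;  negative root z = -0.5200
x = -0.0628, y = -0.0352

(-0.0628, -0.0352, -0.5200)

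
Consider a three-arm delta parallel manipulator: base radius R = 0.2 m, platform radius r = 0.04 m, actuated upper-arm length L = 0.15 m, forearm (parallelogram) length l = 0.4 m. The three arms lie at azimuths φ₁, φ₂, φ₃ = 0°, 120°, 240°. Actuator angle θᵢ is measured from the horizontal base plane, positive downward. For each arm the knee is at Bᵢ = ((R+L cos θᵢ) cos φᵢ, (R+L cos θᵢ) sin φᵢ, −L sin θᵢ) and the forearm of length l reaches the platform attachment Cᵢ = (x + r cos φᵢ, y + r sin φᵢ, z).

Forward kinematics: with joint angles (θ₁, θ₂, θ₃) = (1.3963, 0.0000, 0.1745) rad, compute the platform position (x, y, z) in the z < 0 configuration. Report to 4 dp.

(-0.1798, 0.0153, -0.3087)

O1 = (0.1860·cos0.0°, 0.1860·sin0.0°, -0.1477) = (0.1860, 0.0000, -0.1477)
φ2=120.0°: virtual centre (-0.1550, 0.2685, 0.0000), radius l
arm 3 at φ=240.0°: e+L cos θ3 = 0.3077;  O3 = (-0.1539, -0.2665, -0.0260)
|O₂|²−|O₁|² = 0.0397;  |O₃|²−|O₁|² = 0.0389
plane₁₂: -0.6821x+0.5369y+0.2954z = 0.0397
Cramer: x(z) = -0.0577+0.3955z;  y(z) = 0.0006-0.0478z
sphere 1 gives Az²+Bz+C=0 with A=1.1587, B=0.1026, C=-0.0788;  B²−4AC=0.3756;  roots -0.3087, 0.2202;  negative root z = -0.3087
x = -0.1798, y = 0.0153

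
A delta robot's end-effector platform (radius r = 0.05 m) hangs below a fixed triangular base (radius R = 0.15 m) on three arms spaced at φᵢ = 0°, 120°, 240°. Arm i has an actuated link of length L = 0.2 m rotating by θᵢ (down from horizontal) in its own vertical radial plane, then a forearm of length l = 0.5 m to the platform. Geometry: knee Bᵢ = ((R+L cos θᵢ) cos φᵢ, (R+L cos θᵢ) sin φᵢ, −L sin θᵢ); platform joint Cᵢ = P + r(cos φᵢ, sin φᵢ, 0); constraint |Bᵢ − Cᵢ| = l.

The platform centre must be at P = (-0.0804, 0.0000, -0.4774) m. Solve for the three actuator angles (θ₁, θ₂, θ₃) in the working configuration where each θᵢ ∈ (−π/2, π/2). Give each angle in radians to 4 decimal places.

θ₁ = 0.6110, θ₂ = 0.2619, θ₃ = 0.2619

rotate P by −φ1: (-0.0804, 0.0000, -0.4774)
  e−x'=0.1804;  (l²−L²−(e−x')²−y'²−z²)/2L = -0.1261
  √(A²+B²)=0.5103;  θ1 = -1.2095+1.8205 ≈ 0.6110
rotate P by −φ2: (0.0402, 0.0696, -0.4774)
  e−x'=0.0598;  (l²−L²−(e−x')²−y'²−z²)/2L = -0.0658
  θ2 = atan2(B,A) + arccos(C/0.4811) = 0.2619
arm 3 (φ=240.0°): x'=0.0402, y'=-0.0696
  A=0.0598, B=-0.4774, C=(l²−L²−A²−y'²−z²)/(2L)=-0.0658
  θ3 = atan2(B,A) + arccos(C/0.4811) = 0.2619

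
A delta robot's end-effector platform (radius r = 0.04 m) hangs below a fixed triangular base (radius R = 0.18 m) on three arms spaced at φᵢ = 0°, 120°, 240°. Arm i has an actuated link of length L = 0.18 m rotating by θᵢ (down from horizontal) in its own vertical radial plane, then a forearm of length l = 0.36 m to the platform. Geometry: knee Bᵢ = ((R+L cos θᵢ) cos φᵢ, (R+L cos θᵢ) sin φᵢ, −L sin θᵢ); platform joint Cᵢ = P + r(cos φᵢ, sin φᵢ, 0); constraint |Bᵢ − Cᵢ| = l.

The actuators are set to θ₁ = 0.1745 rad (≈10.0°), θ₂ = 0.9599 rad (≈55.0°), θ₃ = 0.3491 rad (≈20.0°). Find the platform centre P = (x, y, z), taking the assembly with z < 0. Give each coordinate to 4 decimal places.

(0.0612, -0.0726, -0.2736)

φ1=0.0°: virtual centre (0.3173, 0.0000, -0.0313), radius l
arm 2 at φ=120.0°: (R−r)+L cos θ2 = 0.2432;  S2 = (-0.1216, 0.2107, -0.1474)
arm 3 at φ=240.0°: (R−r)+L cos θ3 = 0.3091;  S3 = (-0.1546, -0.2677, -0.0616)
|S₂|²−|S₁|² = -0.0207;  |S₃|²−|S₁|² = -0.0023
linear system: -0.8778x+0.4213y = -0.0207−-0.2324z; -0.9437x+-0.5355y = -0.0023−-0.0606z
Cramer: x(z) = 0.0139-0.1729z;  y(z) = -0.0202+0.1914z
into |P−S₁|² = l²: 1.0665z² + 0.1596z + -0.0362 = 0;  Δ = 0.1798;  z = -0.2736 or 0.1240 → z<0 root = -0.2736
x = 0.0612, y = -0.0726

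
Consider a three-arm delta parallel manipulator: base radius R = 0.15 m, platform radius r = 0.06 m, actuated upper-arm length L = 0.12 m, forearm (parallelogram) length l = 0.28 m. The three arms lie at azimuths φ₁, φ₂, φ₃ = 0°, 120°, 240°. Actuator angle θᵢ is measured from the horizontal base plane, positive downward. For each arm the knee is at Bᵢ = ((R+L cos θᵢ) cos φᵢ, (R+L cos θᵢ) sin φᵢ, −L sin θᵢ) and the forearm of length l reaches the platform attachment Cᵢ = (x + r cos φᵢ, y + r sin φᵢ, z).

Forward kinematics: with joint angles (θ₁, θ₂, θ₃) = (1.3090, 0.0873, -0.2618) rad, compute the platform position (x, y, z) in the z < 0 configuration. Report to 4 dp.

S1 = (0.1211·cos0.0°, 0.1211·sin0.0°, -0.1159) = (0.1211, 0.0000, -0.1159)
arm 2 at φ=120.0°: (R−r)+L cos θ2 = 0.2095;  S2 = (-0.1048, 0.1815, -0.0105)
S3 = (0.2059·cos240.0°, 0.2059·sin240.0°, 0.0311) = (-0.1030, -0.1783, 0.0311)
eliminate P² terms by subtracting sphere 1 from 2 and 3
linear system: -0.4517x+0.3629y = 0.0159−0.2109z; -0.4480x+-0.3566y = 0.0153−0.2939z
det = 0.3237;  x = -0.0347+0.5620z,  y = 0.0007+0.1182z
sphere 1 gives Az²+Bz+C=0 with A=1.3298, B=0.0570, C=-0.0407;  B²−4AC=0.2198;  roots -0.1977, 0.1549;  negative root z = -0.1977
x = -0.1458, y = -0.0226

(-0.1458, -0.0226, -0.1977)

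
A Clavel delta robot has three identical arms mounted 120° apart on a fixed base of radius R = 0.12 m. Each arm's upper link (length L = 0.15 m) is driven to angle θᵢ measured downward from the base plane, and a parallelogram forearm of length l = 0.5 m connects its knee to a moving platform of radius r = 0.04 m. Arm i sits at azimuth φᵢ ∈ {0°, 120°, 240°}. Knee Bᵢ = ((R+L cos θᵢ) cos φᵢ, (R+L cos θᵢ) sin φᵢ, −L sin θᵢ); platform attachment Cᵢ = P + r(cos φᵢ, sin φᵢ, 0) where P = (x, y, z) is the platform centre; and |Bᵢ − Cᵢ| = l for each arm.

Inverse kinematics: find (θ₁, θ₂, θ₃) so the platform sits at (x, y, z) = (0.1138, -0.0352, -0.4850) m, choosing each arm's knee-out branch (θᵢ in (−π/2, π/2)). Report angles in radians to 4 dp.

θ₁ = -0.0002, θ₂ = 0.6107, θ₃ = 0.4362

arm 1 (φ=0.0°): x'=0.1138, y'=-0.0352
  A=-0.0338, B=-0.4850, C=(l²−L²−A²−y'²−z²)/(2L)=-0.0337
  γ=atan2(-0.4850,-0.0338)=-1.6404;  ψ=arccos(-0.0693)=1.6401;  θ1=γ+ψ≈-0.0002
arm 2 (φ=120.0°): x'=-0.0874, y'=-0.0810
  A cos θ + B sin θ = C:  0.1674·cos θ + -0.4850·sin θ = -0.1410
  √(A²+B²)=0.5131;  θ2 = -1.2385+1.8492 ≈ 0.6107
rotate P by −φ3: (-0.0264, 0.1162, -0.4850)
  A=0.1064, B=-0.4850, C=(l²−L²−A²−y'²−z²)/(2L)=-0.1085
  γ=atan2(-0.4850,0.1064)=-1.3548;  ψ=arccos(-0.2185)=1.7910;  θ3=γ+ψ≈0.4362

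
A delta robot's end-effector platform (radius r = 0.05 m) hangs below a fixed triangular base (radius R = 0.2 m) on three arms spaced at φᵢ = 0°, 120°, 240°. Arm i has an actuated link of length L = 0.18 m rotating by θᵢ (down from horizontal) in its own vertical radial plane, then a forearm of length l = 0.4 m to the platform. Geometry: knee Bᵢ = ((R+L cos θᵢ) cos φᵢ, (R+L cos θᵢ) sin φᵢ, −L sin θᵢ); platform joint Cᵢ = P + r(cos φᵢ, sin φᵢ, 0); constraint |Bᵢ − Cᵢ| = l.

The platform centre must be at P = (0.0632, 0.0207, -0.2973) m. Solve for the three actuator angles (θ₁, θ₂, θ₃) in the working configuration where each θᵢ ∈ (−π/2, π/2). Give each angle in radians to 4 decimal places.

rotate P by −φ1: (0.0632, 0.0207, -0.2973)
  A cos θ + B sin θ = C:  0.0868·cos θ + -0.2973·sin θ = 0.0868
  √(A²+B²)=0.3097;  θ1 = -1.2867+1.2867 ≈ 0.0000
rotate P by −φ2: (-0.0137, -0.0651, -0.2973)
  e−x'=0.1637;  (l²−L²−(e−x')²−y'²−z²)/2L = 0.0227
  √(A²+B²)=0.3394;  θ2 = -1.0675+1.5037 ≈ 0.4362
rotate P by −φ3: (-0.0495, 0.0444, -0.2973)
  A cos θ + B sin θ = C:  0.1995·cos θ + -0.2973·sin θ = -0.0071
  θ3 = atan2(B,A) + arccos(C/0.3580) = 0.6110

θ₁ = 0.0000, θ₂ = 0.4362, θ₃ = 0.6110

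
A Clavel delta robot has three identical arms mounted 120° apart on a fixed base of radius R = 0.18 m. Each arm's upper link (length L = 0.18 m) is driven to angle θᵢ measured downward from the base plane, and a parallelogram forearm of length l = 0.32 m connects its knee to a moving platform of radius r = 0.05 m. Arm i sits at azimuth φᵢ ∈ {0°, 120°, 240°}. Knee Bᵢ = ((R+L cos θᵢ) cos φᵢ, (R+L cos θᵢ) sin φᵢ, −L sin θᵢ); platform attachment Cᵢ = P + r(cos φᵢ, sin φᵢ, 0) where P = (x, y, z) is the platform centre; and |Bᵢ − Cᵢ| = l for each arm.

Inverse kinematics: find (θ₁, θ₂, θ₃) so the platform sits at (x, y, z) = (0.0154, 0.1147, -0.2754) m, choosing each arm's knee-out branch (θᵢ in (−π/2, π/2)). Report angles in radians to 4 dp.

θ₁ = 0.6982, θ₂ = 0.2617, θ₃ = 1.2216

φ1=0.0° → target in arm frame (0.0154, 0.1147)
  e−x'=0.1146;  (l²−L²−(e−x')²−y'²−z²)/2L = -0.0893
  γ=atan2(-0.2754,0.1146)=-1.1765;  ψ=arccos(-0.2992)=1.8747;  θ1=γ+ψ≈0.6982
rotate P by −φ2: (0.0916, -0.0707, -0.2754)
  e−x'=0.0384;  (l²−L²−(e−x')²−y'²−z²)/2L = -0.0342
  θ2 = atan2(B,A) + arccos(C/0.2781) = 0.2617
arm 3 (φ=240.0°): x'=-0.1070, y'=-0.0440
  A cos θ + B sin θ = C:  0.2370·cos θ + -0.2754·sin θ = -0.1777
  γ=atan2(-0.2754,0.2370)=-0.8601;  ψ=arccos(-0.4890)=2.0818;  θ3=γ+ψ≈1.2216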